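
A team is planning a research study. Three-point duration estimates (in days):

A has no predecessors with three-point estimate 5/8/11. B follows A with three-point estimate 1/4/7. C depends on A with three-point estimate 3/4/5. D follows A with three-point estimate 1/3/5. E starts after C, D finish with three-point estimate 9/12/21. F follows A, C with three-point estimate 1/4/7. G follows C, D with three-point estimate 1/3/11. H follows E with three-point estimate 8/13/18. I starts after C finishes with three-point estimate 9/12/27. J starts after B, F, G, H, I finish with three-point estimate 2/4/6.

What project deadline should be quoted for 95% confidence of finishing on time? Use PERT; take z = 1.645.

46.7 days

te_A = (5 + 4·8 + 11)/6 = 48/6 = 8; σ²_A = ((11−5)/6)² = 1.000
te_B = (1 + 4·4 + 7)/6 = 24/6 = 4; σ²_B = ((7−1)/6)² = 1.000
te_C = (3 + 4·4 + 5)/6 = 24/6 = 4; σ²_C = ((5−3)/6)² = 0.111
te_D = (1 + 4·3 + 5)/6 = 18/6 = 3; σ²_D = ((5−1)/6)² = 0.444
te_E = (9 + 4·12 + 21)/6 = 78/6 = 13; σ²_E = ((21−9)/6)² = 4.000
te_F = (1 + 4·4 + 7)/6 = 24/6 = 4; σ²_F = ((7−1)/6)² = 1.000
te_G = (1 + 4·3 + 11)/6 = 24/6 = 4; σ²_G = ((11−1)/6)² = 2.778
te_H = (8 + 4·13 + 18)/6 = 78/6 = 13; σ²_H = ((18−8)/6)² = 2.778
te_I = (9 + 4·12 + 27)/6 = 84/6 = 14; σ²_I = ((27−9)/6)² = 9.000
te_J = (2 + 4·4 + 6)/6 = 24/6 = 4; σ²_J = ((6−2)/6)² = 0.444

Forward pass:
ES_A = 0; EF_A = 8
ES_B = 8; EF_B = 8+4 = 12
ES_C = 8; EF_C = 8+4 = 12
ES_D = 8; EF_D = 8+3 = 11
ES_E = max(EF_C=12, EF_D=11) = 12; EF_E = 12+13 = 25
ES_F = max(EF_A=8, EF_C=12) = 12; EF_F = 12+4 = 16
ES_G = max(EF_C=12, EF_D=11) = 12; EF_G = 12+4 = 16
ES_H = 25; EF_H = 25+13 = 38
ES_I = 12; EF_I = 12+14 = 26
ES_J = max(EF_B=12, EF_F=16, EF_G=16, EF_H=38, EF_I=26) = 38; EF_J = 38+4 = 42
Expected project duration μ = 42 days. Critical path: A → C → E → H → J.

Variance along critical path = 1.000 + 0.111 + 4.000 + 2.778 + 0.444 = 8.333; σ = 2.887 days.
D = μ + z·σ = 42 + 1.645·2.887 = 46.7 days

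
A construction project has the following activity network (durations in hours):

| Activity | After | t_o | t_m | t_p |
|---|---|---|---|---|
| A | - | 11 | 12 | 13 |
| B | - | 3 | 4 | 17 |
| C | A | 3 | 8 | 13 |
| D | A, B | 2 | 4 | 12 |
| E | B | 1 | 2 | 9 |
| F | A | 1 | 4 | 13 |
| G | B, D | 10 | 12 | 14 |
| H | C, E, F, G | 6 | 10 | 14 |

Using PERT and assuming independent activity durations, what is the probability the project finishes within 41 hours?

0.812

te_A = (11 + 4·12 + 13)/6 = 72/6 = 12; σ²_A = ((13−11)/6)² = 0.111
te_B = (3 + 4·4 + 17)/6 = 36/6 = 6; σ²_B = ((17−3)/6)² = 5.444
te_C = (3 + 4·8 + 13)/6 = 48/6 = 8; σ²_C = ((13−3)/6)² = 2.778
te_D = (2 + 4·4 + 12)/6 = 30/6 = 5; σ²_D = ((12−2)/6)² = 2.778
te_E = (1 + 4·2 + 9)/6 = 18/6 = 3; σ²_E = ((9−1)/6)² = 1.778
te_F = (1 + 4·4 + 13)/6 = 30/6 = 5; σ²_F = ((13−1)/6)² = 4.000
te_G = (10 + 4·12 + 14)/6 = 72/6 = 12; σ²_G = ((14−10)/6)² = 0.444
te_H = (6 + 4·10 + 14)/6 = 60/6 = 10; σ²_H = ((14−6)/6)² = 1.778

Forward pass:
ES_A = 0; EF_A = 12
ES_B = 0; EF_B = 6
ES_C = 12; EF_C = 12+8 = 20
ES_D = max(EF_A=12, EF_B=6) = 12; EF_D = 12+5 = 17
ES_E = 6; EF_E = 6+3 = 9
ES_F = 12; EF_F = 12+5 = 17
ES_G = max(EF_B=6, EF_D=17) = 17; EF_G = 17+12 = 29
ES_H = max(EF_C=20, EF_E=9, EF_F=17, EF_G=29) = 29; EF_H = 29+10 = 39
Expected project duration μ = 39 hours. Critical path: A → D → G → H.

Variance along critical path = 0.111 + 2.778 + 0.444 + 1.778 = 5.111; σ = √5.111 = 2.261 hours.
Z = (41 − 39) / 2.261 = 0.885
P(T ≤ 41) = Φ(0.885) ≈ 0.812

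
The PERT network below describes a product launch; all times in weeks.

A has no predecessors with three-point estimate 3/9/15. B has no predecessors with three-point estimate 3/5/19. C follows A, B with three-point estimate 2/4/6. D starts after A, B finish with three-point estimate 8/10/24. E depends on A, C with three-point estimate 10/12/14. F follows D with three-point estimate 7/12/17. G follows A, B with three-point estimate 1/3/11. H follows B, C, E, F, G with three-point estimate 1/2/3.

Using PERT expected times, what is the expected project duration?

te_A = (3 + 4·9 + 15)/6 = 54/6 = 9
te_B = (3 + 4·5 + 19)/6 = 42/6 = 7
te_C = (2 + 4·4 + 6)/6 = 24/6 = 4
te_D = (8 + 4·10 + 24)/6 = 72/6 = 12
te_E = (10 + 4·12 + 14)/6 = 72/6 = 12
te_F = (7 + 4·12 + 17)/6 = 72/6 = 12
te_G = (1 + 4·3 + 11)/6 = 24/6 = 4
te_H = (1 + 4·2 + 3)/6 = 12/6 = 2

Forward pass:
ES_A = 0; EF_A = 9
ES_B = 0; EF_B = 7
ES_C = max(EF_A=9, EF_B=7) = 9; EF_C = 9+4 = 13
ES_D = max(EF_A=9, EF_B=7) = 9; EF_D = 9+12 = 21
ES_E = max(EF_A=9, EF_C=13) = 13; EF_E = 13+12 = 25
ES_F = 21; EF_F = 21+12 = 33
ES_G = max(EF_A=9, EF_B=7) = 9; EF_G = 9+4 = 13
ES_H = max(EF_B=7, EF_C=13, EF_E=25, EF_F=33, EF_G=13) = 33; EF_H = 33+2 = 35
Expected project duration μ = 35 weeks. Critical path: A → D → F → H.

35 weeks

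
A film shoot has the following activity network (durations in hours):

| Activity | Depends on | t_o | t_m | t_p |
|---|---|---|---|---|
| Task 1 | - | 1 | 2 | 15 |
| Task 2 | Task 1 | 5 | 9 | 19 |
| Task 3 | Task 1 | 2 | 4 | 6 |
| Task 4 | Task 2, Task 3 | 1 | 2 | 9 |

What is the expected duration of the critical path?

te_Task 1 = (1 + 4·2 + 15)/6 = 24/6 = 4
te_Task 2 = (5 + 4·9 + 19)/6 = 60/6 = 10
te_Task 3 = (2 + 4·4 + 6)/6 = 24/6 = 4
te_Task 4 = (1 + 4·2 + 9)/6 = 18/6 = 3

Forward pass:
ES_Task 1 = 0; EF_Task 1 = 4
ES_Task 2 = 4; EF_Task 2 = 4+10 = 14
ES_Task 3 = 4; EF_Task 3 = 4+4 = 8
ES_Task 4 = max(EF_Task 2=14, EF_Task 3=8) = 14; EF_Task 4 = 14+3 = 17
Expected project duration μ = 17 hours. Critical path: Task 1 → Task 2 → Task 4.

17 hours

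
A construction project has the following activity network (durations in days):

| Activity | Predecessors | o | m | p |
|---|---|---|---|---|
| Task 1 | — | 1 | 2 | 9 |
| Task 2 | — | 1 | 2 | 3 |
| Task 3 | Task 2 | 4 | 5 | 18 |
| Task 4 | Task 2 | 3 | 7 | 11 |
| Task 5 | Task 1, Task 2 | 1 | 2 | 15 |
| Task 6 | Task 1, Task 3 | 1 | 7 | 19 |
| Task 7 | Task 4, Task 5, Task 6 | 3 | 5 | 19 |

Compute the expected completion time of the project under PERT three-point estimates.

24 days

te_Task 1 = (1 + 4·2 + 9)/6 = 18/6 = 3
te_Task 2 = (1 + 4·2 + 3)/6 = 12/6 = 2
te_Task 3 = (4 + 4·5 + 18)/6 = 42/6 = 7
te_Task 4 = (3 + 4·7 + 11)/6 = 42/6 = 7
te_Task 5 = (1 + 4·2 + 15)/6 = 24/6 = 4
te_Task 6 = (1 + 4·7 + 19)/6 = 48/6 = 8
te_Task 7 = (3 + 4·5 + 19)/6 = 42/6 = 7

Forward pass:
ES_Task 1 = 0; EF_Task 1 = 3
ES_Task 2 = 0; EF_Task 2 = 2
ES_Task 3 = 2; EF_Task 3 = 2+7 = 9
ES_Task 4 = 2; EF_Task 4 = 2+7 = 9
ES_Task 5 = max(EF_Task 1=3, EF_Task 2=2) = 3; EF_Task 5 = 3+4 = 7
ES_Task 6 = max(EF_Task 1=3, EF_Task 3=9) = 9; EF_Task 6 = 9+8 = 17
ES_Task 7 = max(EF_Task 4=9, EF_Task 5=7, EF_Task 6=17) = 17; EF_Task 7 = 17+7 = 24
Expected project duration μ = 24 days. Critical path: Task 2 → Task 3 → Task 6 → Task 7.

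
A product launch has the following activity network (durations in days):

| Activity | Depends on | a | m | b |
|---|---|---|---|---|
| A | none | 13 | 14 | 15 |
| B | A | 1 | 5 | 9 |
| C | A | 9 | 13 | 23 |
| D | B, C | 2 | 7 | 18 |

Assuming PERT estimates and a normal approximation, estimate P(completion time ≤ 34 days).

0.287

te_A = (13 + 4·14 + 15)/6 = 84/6 = 14; σ²_A = ((15−13)/6)² = 0.111
te_B = (1 + 4·5 + 9)/6 = 30/6 = 5; σ²_B = ((9−1)/6)² = 1.778
te_C = (9 + 4·13 + 23)/6 = 84/6 = 14; σ²_C = ((23−9)/6)² = 5.444
te_D = (2 + 4·7 + 18)/6 = 48/6 = 8; σ²_D = ((18−2)/6)² = 7.111

Forward pass:
ES_A = 0; EF_A = 14
ES_B = 14; EF_B = 14+5 = 19
ES_C = 14; EF_C = 14+14 = 28
ES_D = max(EF_B=19, EF_C=28) = 28; EF_D = 28+8 = 36
Expected project duration μ = 36 days. Critical path: A → C → D.

Variance along critical path = 0.111 + 5.444 + 7.111 = 12.667; σ = √12.667 = 3.559 days.
Z = (34 − 36) / 3.559 = -0.562
P(T ≤ 34) = Φ(-0.562) ≈ 0.287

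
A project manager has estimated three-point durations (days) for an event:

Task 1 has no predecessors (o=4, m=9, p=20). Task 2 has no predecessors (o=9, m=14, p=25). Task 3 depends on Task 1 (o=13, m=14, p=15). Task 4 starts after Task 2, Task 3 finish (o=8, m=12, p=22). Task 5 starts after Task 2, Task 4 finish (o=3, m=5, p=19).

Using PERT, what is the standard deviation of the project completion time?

te_Task 1 = (4 + 4·9 + 20)/6 = 60/6 = 10; σ²_Task 1 = ((20−4)/6)² = 7.111
te_Task 2 = (9 + 4·14 + 25)/6 = 90/6 = 15; σ²_Task 2 = ((25−9)/6)² = 7.111
te_Task 3 = (13 + 4·14 + 15)/6 = 84/6 = 14; σ²_Task 3 = ((15−13)/6)² = 0.111
te_Task 4 = (8 + 4·12 + 22)/6 = 78/6 = 13; σ²_Task 4 = ((22−8)/6)² = 5.444
te_Task 5 = (3 + 4·5 + 19)/6 = 42/6 = 7; σ²_Task 5 = ((19−3)/6)² = 7.111

Forward pass:
ES_Task 1 = 0; EF_Task 1 = 10
ES_Task 2 = 0; EF_Task 2 = 15
ES_Task 3 = 10; EF_Task 3 = 10+14 = 24
ES_Task 4 = max(EF_Task 2=15, EF_Task 3=24) = 24; EF_Task 4 = 24+13 = 37
ES_Task 5 = max(EF_Task 2=15, EF_Task 4=37) = 37; EF_Task 5 = 37+7 = 44
Expected project duration μ = 44 days. Critical path: Task 1 → Task 3 → Task 4 → Task 5.

Variance along critical path = 7.111 + 0.111 + 5.444 + 7.111 = 19.778
σ = √19.778 = 4.447 days

4.45 days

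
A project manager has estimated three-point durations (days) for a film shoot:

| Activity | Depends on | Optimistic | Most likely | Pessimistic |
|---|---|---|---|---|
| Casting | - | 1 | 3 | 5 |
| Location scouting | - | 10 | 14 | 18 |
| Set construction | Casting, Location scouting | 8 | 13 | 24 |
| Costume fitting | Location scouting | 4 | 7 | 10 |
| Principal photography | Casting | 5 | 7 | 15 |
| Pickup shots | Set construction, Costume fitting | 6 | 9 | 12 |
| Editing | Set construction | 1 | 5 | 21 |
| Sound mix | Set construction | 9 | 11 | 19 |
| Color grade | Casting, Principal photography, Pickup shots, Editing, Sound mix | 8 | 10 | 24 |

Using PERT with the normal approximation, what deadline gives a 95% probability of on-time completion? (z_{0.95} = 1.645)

59.1 days

te_Casting = (1 + 4·3 + 5)/6 = 18/6 = 3; σ²_Casting = ((5−1)/6)² = 0.444
te_Location scouting = (10 + 4·14 + 18)/6 = 84/6 = 14; σ²_Location scouting = ((18−10)/6)² = 1.778
te_Set construction = (8 + 4·13 + 24)/6 = 84/6 = 14; σ²_Set construction = ((24−8)/6)² = 7.111
te_Costume fitting = (4 + 4·7 + 10)/6 = 42/6 = 7; σ²_Costume fitting = ((10−4)/6)² = 1.000
te_Principal photography = (5 + 4·7 + 15)/6 = 48/6 = 8; σ²_Principal photography = ((15−5)/6)² = 2.778
te_Pickup shots = (6 + 4·9 + 12)/6 = 54/6 = 9; σ²_Pickup shots = ((12−6)/6)² = 1.000
te_Editing = (1 + 4·5 + 21)/6 = 42/6 = 7; σ²_Editing = ((21−1)/6)² = 11.111
te_Sound mix = (9 + 4·11 + 19)/6 = 72/6 = 12; σ²_Sound mix = ((19−9)/6)² = 2.778
te_Color grade = (8 + 4·10 + 24)/6 = 72/6 = 12; σ²_Color grade = ((24−8)/6)² = 7.111

Forward pass:
ES_Casting = 0; EF_Casting = 3
ES_Location scouting = 0; EF_Location scouting = 14
ES_Set construction = max(EF_Casting=3, EF_Location scouting=14) = 14; EF_Set construction = 14+14 = 28
ES_Costume fitting = 14; EF_Costume fitting = 14+7 = 21
ES_Principal photography = 3; EF_Principal photography = 3+8 = 11
ES_Pickup shots = max(EF_Set construction=28, EF_Costume fitting=21) = 28; EF_Pickup shots = 28+9 = 37
ES_Editing = 28; EF_Editing = 28+7 = 35
ES_Sound mix = 28; EF_Sound mix = 28+12 = 40
ES_Color grade = max(EF_Casting=3, EF_Principal photography=11, EF_Pickup shots=37, EF_Editing=35, EF_Sound mix=40) = 40; EF_Color grade = 40+12 = 52
Expected project duration μ = 52 days. Critical path: Location scouting → Set construction → Sound mix → Color grade.

Variance along critical path = 1.778 + 7.111 + 2.778 + 7.111 = 18.778; σ = 4.333 days.
D = μ + z·σ = 52 + 1.645·4.333 = 59.1 days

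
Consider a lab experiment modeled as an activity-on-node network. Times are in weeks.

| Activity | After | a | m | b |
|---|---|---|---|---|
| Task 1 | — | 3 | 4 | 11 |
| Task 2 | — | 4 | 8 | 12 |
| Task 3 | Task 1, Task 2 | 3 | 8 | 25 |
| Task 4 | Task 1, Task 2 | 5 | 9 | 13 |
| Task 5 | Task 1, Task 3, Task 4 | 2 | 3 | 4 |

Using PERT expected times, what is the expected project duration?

21 weeks

te_Task 1 = (3 + 4·4 + 11)/6 = 30/6 = 5
te_Task 2 = (4 + 4·8 + 12)/6 = 48/6 = 8
te_Task 3 = (3 + 4·8 + 25)/6 = 60/6 = 10
te_Task 4 = (5 + 4·9 + 13)/6 = 54/6 = 9
te_Task 5 = (2 + 4·3 + 4)/6 = 18/6 = 3

Forward pass:
ES_Task 1 = 0; EF_Task 1 = 5
ES_Task 2 = 0; EF_Task 2 = 8
ES_Task 3 = max(EF_Task 1=5, EF_Task 2=8) = 8; EF_Task 3 = 8+10 = 18
ES_Task 4 = max(EF_Task 1=5, EF_Task 2=8) = 8; EF_Task 4 = 8+9 = 17
ES_Task 5 = max(EF_Task 1=5, EF_Task 3=18, EF_Task 4=17) = 18; EF_Task 5 = 18+3 = 21
Expected project duration μ = 21 weeks. Critical path: Task 2 → Task 3 → Task 5.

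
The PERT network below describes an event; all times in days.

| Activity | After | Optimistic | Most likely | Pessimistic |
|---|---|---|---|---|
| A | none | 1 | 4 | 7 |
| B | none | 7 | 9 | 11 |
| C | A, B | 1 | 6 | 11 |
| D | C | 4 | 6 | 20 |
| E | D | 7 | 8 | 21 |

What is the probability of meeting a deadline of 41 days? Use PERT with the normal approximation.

te_A = (1 + 4·4 + 7)/6 = 24/6 = 4; σ²_A = ((7−1)/6)² = 1.000
te_B = (7 + 4·9 + 11)/6 = 54/6 = 9; σ²_B = ((11−7)/6)² = 0.444
te_C = (1 + 4·6 + 11)/6 = 36/6 = 6; σ²_C = ((11−1)/6)² = 2.778
te_D = (4 + 4·6 + 20)/6 = 48/6 = 8; σ²_D = ((20−4)/6)² = 7.111
te_E = (7 + 4·8 + 21)/6 = 60/6 = 10; σ²_E = ((21−7)/6)² = 5.444

Forward pass:
ES_A = 0; EF_A = 4
ES_B = 0; EF_B = 9
ES_C = max(EF_A=4, EF_B=9) = 9; EF_C = 9+6 = 15
ES_D = 15; EF_D = 15+8 = 23
ES_E = 23; EF_E = 23+10 = 33
Expected project duration μ = 33 days. Critical path: B → C → D → E.

Variance along critical path = 0.444 + 2.778 + 7.111 + 5.444 = 15.778; σ = √15.778 = 3.972 days.
Z = (41 − 33) / 3.972 = 2.014
P(T ≤ 41) = Φ(2.014) ≈ 0.978

0.978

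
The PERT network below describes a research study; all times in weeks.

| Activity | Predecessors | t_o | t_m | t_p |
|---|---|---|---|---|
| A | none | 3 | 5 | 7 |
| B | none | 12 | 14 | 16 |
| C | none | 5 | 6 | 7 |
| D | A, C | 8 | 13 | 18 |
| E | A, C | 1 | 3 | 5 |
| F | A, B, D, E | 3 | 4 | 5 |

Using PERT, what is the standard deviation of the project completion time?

te_A = (3 + 4·5 + 7)/6 = 30/6 = 5; σ²_A = ((7−3)/6)² = 0.444
te_B = (12 + 4·14 + 16)/6 = 84/6 = 14; σ²_B = ((16−12)/6)² = 0.444
te_C = (5 + 4·6 + 7)/6 = 36/6 = 6; σ²_C = ((7−5)/6)² = 0.111
te_D = (8 + 4·13 + 18)/6 = 78/6 = 13; σ²_D = ((18−8)/6)² = 2.778
te_E = (1 + 4·3 + 5)/6 = 18/6 = 3; σ²_E = ((5−1)/6)² = 0.444
te_F = (3 + 4·4 + 5)/6 = 24/6 = 4; σ²_F = ((5−3)/6)² = 0.111

Forward pass:
ES_A = 0; EF_A = 5
ES_B = 0; EF_B = 14
ES_C = 0; EF_C = 6
ES_D = max(EF_A=5, EF_C=6) = 6; EF_D = 6+13 = 19
ES_E = max(EF_A=5, EF_C=6) = 6; EF_E = 6+3 = 9
ES_F = max(EF_A=5, EF_B=14, EF_D=19, EF_E=9) = 19; EF_F = 19+4 = 23
Expected project duration μ = 23 weeks. Critical path: C → D → F.

Variance along critical path = 0.111 + 2.778 + 0.111 = 3.000
σ = √3.000 = 1.732 weeks

1.73 weeks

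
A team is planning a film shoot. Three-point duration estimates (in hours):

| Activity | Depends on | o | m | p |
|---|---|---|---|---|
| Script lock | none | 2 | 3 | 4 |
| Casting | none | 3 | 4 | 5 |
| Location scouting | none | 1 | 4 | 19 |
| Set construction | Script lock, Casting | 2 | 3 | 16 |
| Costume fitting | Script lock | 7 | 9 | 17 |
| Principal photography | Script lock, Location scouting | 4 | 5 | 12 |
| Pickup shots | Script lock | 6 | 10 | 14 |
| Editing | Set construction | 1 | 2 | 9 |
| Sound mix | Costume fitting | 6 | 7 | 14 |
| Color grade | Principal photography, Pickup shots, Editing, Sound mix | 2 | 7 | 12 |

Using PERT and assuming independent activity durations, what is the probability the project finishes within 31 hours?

0.864

te_Script lock = (2 + 4·3 + 4)/6 = 18/6 = 3; σ²_Script lock = ((4−2)/6)² = 0.111
te_Casting = (3 + 4·4 + 5)/6 = 24/6 = 4; σ²_Casting = ((5−3)/6)² = 0.111
te_Location scouting = (1 + 4·4 + 19)/6 = 36/6 = 6; σ²_Location scouting = ((19−1)/6)² = 9.000
te_Set construction = (2 + 4·3 + 16)/6 = 30/6 = 5; σ²_Set construction = ((16−2)/6)² = 5.444
te_Costume fitting = (7 + 4·9 + 17)/6 = 60/6 = 10; σ²_Costume fitting = ((17−7)/6)² = 2.778
te_Principal photography = (4 + 4·5 + 12)/6 = 36/6 = 6; σ²_Principal photography = ((12−4)/6)² = 1.778
te_Pickup shots = (6 + 4·10 + 14)/6 = 60/6 = 10; σ²_Pickup shots = ((14−6)/6)² = 1.778
te_Editing = (1 + 4·2 + 9)/6 = 18/6 = 3; σ²_Editing = ((9−1)/6)² = 1.778
te_Sound mix = (6 + 4·7 + 14)/6 = 48/6 = 8; σ²_Sound mix = ((14−6)/6)² = 1.778
te_Color grade = (2 + 4·7 + 12)/6 = 42/6 = 7; σ²_Color grade = ((12−2)/6)² = 2.778

Forward pass:
ES_Script lock = 0; EF_Script lock = 3
ES_Casting = 0; EF_Casting = 4
ES_Location scouting = 0; EF_Location scouting = 6
ES_Set construction = max(EF_Script lock=3, EF_Casting=4) = 4; EF_Set construction = 4+5 = 9
ES_Costume fitting = 3; EF_Costume fitting = 3+10 = 13
ES_Principal photography = max(EF_Script lock=3, EF_Location scouting=6) = 6; EF_Principal photography = 6+6 = 12
ES_Pickup shots = 3; EF_Pickup shots = 3+10 = 13
ES_Editing = 9; EF_Editing = 9+3 = 12
ES_Sound mix = 13; EF_Sound mix = 13+8 = 21
ES_Color grade = max(EF_Principal photography=12, EF_Pickup shots=13, EF_Editing=12, EF_Sound mix=21) = 21; EF_Color grade = 21+7 = 28
Expected project duration μ = 28 hours. Critical path: Script lock → Costume fitting → Sound mix → Color grade.

Variance along critical path = 0.111 + 2.778 + 1.778 + 2.778 = 7.444; σ = √7.444 = 2.728 hours.
Z = (31 − 28) / 2.728 = 1.100
P(T ≤ 31) = Φ(1.100) ≈ 0.864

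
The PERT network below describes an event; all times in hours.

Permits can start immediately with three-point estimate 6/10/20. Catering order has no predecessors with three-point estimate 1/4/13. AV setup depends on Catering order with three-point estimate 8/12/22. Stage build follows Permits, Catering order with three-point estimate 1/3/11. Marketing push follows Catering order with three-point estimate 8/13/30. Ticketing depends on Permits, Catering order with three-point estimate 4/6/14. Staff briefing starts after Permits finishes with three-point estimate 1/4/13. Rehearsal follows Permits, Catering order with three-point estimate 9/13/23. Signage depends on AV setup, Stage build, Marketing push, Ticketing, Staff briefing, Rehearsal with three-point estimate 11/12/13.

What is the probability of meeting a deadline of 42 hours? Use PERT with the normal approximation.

te_Permits = (6 + 4·10 + 20)/6 = 66/6 = 11; σ²_Permits = ((20−6)/6)² = 5.444
te_Catering order = (1 + 4·4 + 13)/6 = 30/6 = 5; σ²_Catering order = ((13−1)/6)² = 4.000
te_AV setup = (8 + 4·12 + 22)/6 = 78/6 = 13; σ²_AV setup = ((22−8)/6)² = 5.444
te_Stage build = (1 + 4·3 + 11)/6 = 24/6 = 4; σ²_Stage build = ((11−1)/6)² = 2.778
te_Marketing push = (8 + 4·13 + 30)/6 = 90/6 = 15; σ²_Marketing push = ((30−8)/6)² = 13.444
te_Ticketing = (4 + 4·6 + 14)/6 = 42/6 = 7; σ²_Ticketing = ((14−4)/6)² = 2.778
te_Staff briefing = (1 + 4·4 + 13)/6 = 30/6 = 5; σ²_Staff briefing = ((13−1)/6)² = 4.000
te_Rehearsal = (9 + 4·13 + 23)/6 = 84/6 = 14; σ²_Rehearsal = ((23−9)/6)² = 5.444
te_Signage = (11 + 4·12 + 13)/6 = 72/6 = 12; σ²_Signage = ((13−11)/6)² = 0.111

Forward pass:
ES_Permits = 0; EF_Permits = 11
ES_Catering order = 0; EF_Catering order = 5
ES_AV setup = 5; EF_AV setup = 5+13 = 18
ES_Stage build = max(EF_Permits=11, EF_Catering order=5) = 11; EF_Stage build = 11+4 = 15
ES_Marketing push = 5; EF_Marketing push = 5+15 = 20
ES_Ticketing = max(EF_Permits=11, EF_Catering order=5) = 11; EF_Ticketing = 11+7 = 18
ES_Staff briefing = 11; EF_Staff briefing = 11+5 = 16
ES_Rehearsal = max(EF_Permits=11, EF_Catering order=5) = 11; EF_Rehearsal = 11+14 = 25
ES_Signage = max(EF_AV setup=18, EF_Stage build=15, EF_Marketing push=20, EF_Ticketing=18, EF_Staff briefing=16, EF_Rehearsal=25) = 25; EF_Signage = 25+12 = 37
Expected project duration μ = 37 hours. Critical path: Permits → Rehearsal → Signage.

Variance along critical path = 5.444 + 5.444 + 0.111 = 11.000; σ = √11.000 = 3.317 hours.
Z = (42 − 37) / 3.317 = 1.508
P(T ≤ 42) = Φ(1.508) ≈ 0.934

0.934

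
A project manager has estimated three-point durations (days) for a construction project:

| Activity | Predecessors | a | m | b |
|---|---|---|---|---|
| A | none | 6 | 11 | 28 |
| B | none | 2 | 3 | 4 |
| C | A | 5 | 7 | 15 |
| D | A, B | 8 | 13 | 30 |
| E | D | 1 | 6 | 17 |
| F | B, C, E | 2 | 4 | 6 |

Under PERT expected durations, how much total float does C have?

14 days

te_A = (6 + 4·11 + 28)/6 = 78/6 = 13
te_B = (2 + 4·3 + 4)/6 = 18/6 = 3
te_C = (5 + 4·7 + 15)/6 = 48/6 = 8
te_D = (8 + 4·13 + 30)/6 = 90/6 = 15
te_E = (1 + 4·6 + 17)/6 = 42/6 = 7
te_F = (2 + 4·4 + 6)/6 = 24/6 = 4

Forward pass:
ES_A = 0; EF_A = 13
ES_B = 0; EF_B = 3
ES_C = 13; EF_C = 13+8 = 21
ES_D = max(EF_A=13, EF_B=3) = 13; EF_D = 13+15 = 28
ES_E = 28; EF_E = 28+7 = 35
ES_F = max(EF_B=3, EF_C=21, EF_E=35) = 35; EF_F = 35+4 = 39
Expected project duration μ = 39 days. Critical path: A → D → E → F.

Backward pass:
LF_F = 39; LS_F = 39−4 = 35
LF_E = LS_F = 35; LS_E = 35−7 = 28
LF_D = LS_E = 28; LS_D = 28−15 = 13
LF_C = LS_F = 35; LS_C = 35−8 = 27
LF_B = min(LS_D=13, LS_F=35) = 13; LS_B = 13−3 = 10
LF_A = min(LS_C=27, LS_D=13) = 13; LS_A = 13−13 = 0
Slack_C = LS_C − ES_C = 27 − 13 = 14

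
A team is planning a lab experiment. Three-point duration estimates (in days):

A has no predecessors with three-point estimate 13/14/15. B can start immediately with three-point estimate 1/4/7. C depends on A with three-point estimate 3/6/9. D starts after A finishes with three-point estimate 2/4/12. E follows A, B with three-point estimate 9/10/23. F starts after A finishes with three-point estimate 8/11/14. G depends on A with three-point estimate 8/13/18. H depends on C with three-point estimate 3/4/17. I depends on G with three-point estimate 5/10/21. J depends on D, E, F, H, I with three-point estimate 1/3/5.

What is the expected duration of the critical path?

41 days

te_A = (13 + 4·14 + 15)/6 = 84/6 = 14
te_B = (1 + 4·4 + 7)/6 = 24/6 = 4
te_C = (3 + 4·6 + 9)/6 = 36/6 = 6
te_D = (2 + 4·4 + 12)/6 = 30/6 = 5
te_E = (9 + 4·10 + 23)/6 = 72/6 = 12
te_F = (8 + 4·11 + 14)/6 = 66/6 = 11
te_G = (8 + 4·13 + 18)/6 = 78/6 = 13
te_H = (3 + 4·4 + 17)/6 = 36/6 = 6
te_I = (5 + 4·10 + 21)/6 = 66/6 = 11
te_J = (1 + 4·3 + 5)/6 = 18/6 = 3

Forward pass:
ES_A = 0; EF_A = 14
ES_B = 0; EF_B = 4
ES_C = 14; EF_C = 14+6 = 20
ES_D = 14; EF_D = 14+5 = 19
ES_E = max(EF_A=14, EF_B=4) = 14; EF_E = 14+12 = 26
ES_F = 14; EF_F = 14+11 = 25
ES_G = 14; EF_G = 14+13 = 27
ES_H = 20; EF_H = 20+6 = 26
ES_I = 27; EF_I = 27+11 = 38
ES_J = max(EF_D=19, EF_E=26, EF_F=25, EF_H=26, EF_I=38) = 38; EF_J = 38+3 = 41
Expected project duration μ = 41 days. Critical path: A → G → I → J.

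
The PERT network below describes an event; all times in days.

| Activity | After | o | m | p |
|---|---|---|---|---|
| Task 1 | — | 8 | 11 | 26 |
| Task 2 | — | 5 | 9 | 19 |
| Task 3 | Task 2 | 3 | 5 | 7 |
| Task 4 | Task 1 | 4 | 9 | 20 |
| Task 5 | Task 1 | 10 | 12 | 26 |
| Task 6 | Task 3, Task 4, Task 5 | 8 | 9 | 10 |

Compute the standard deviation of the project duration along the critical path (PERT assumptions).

te_Task 1 = (8 + 4·11 + 26)/6 = 78/6 = 13; σ²_Task 1 = ((26−8)/6)² = 9.000
te_Task 2 = (5 + 4·9 + 19)/6 = 60/6 = 10; σ²_Task 2 = ((19−5)/6)² = 5.444
te_Task 3 = (3 + 4·5 + 7)/6 = 30/6 = 5; σ²_Task 3 = ((7−3)/6)² = 0.444
te_Task 4 = (4 + 4·9 + 20)/6 = 60/6 = 10; σ²_Task 4 = ((20−4)/6)² = 7.111
te_Task 5 = (10 + 4·12 + 26)/6 = 84/6 = 14; σ²_Task 5 = ((26−10)/6)² = 7.111
te_Task 6 = (8 + 4·9 + 10)/6 = 54/6 = 9; σ²_Task 6 = ((10−8)/6)² = 0.111

Forward pass:
ES_Task 1 = 0; EF_Task 1 = 13
ES_Task 2 = 0; EF_Task 2 = 10
ES_Task 3 = 10; EF_Task 3 = 10+5 = 15
ES_Task 4 = 13; EF_Task 4 = 13+10 = 23
ES_Task 5 = 13; EF_Task 5 = 13+14 = 27
ES_Task 6 = max(EF_Task 3=15, EF_Task 4=23, EF_Task 5=27) = 27; EF_Task 6 = 27+9 = 36
Expected project duration μ = 36 days. Critical path: Task 1 → Task 5 → Task 6.

Variance along critical path = 9.000 + 7.111 + 0.111 = 16.222
σ = √16.222 = 4.028 days

4.03 days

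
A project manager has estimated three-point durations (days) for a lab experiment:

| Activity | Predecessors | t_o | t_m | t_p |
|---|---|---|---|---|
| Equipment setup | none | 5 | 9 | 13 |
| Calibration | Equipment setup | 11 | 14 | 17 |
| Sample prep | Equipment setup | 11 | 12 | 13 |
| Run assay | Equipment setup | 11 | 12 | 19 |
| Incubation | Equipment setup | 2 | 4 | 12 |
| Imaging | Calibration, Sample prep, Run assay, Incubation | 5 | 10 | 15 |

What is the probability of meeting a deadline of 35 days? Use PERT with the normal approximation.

0.802

te_Equipment setup = (5 + 4·9 + 13)/6 = 54/6 = 9; σ²_Equipment setup = ((13−5)/6)² = 1.778
te_Calibration = (11 + 4·14 + 17)/6 = 84/6 = 14; σ²_Calibration = ((17−11)/6)² = 1.000
te_Sample prep = (11 + 4·12 + 13)/6 = 72/6 = 12; σ²_Sample prep = ((13−11)/6)² = 0.111
te_Run assay = (11 + 4·12 + 19)/6 = 78/6 = 13; σ²_Run assay = ((19−11)/6)² = 1.778
te_Incubation = (2 + 4·4 + 12)/6 = 30/6 = 5; σ²_Incubation = ((12−2)/6)² = 2.778
te_Imaging = (5 + 4·10 + 15)/6 = 60/6 = 10; σ²_Imaging = ((15−5)/6)² = 2.778

Forward pass:
ES_Equipment setup = 0; EF_Equipment setup = 9
ES_Calibration = 9; EF_Calibration = 9+14 = 23
ES_Sample prep = 9; EF_Sample prep = 9+12 = 21
ES_Run assay = 9; EF_Run assay = 9+13 = 22
ES_Incubation = 9; EF_Incubation = 9+5 = 14
ES_Imaging = max(EF_Calibration=23, EF_Sample prep=21, EF_Run assay=22, EF_Incubation=14) = 23; EF_Imaging = 23+10 = 33
Expected project duration μ = 33 days. Critical path: Equipment setup → Calibration → Imaging.

Variance along critical path = 1.778 + 1.000 + 2.778 = 5.556; σ = √5.556 = 2.357 days.
Z = (35 − 33) / 2.357 = 0.849
P(T ≤ 35) = Φ(0.849) ≈ 0.802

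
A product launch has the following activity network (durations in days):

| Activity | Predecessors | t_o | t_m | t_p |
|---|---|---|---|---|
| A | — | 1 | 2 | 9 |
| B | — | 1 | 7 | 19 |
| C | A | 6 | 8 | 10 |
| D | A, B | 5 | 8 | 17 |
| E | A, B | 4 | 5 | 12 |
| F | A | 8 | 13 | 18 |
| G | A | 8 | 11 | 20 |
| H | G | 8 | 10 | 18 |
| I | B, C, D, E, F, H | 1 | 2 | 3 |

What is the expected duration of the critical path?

te_A = (1 + 4·2 + 9)/6 = 18/6 = 3
te_B = (1 + 4·7 + 19)/6 = 48/6 = 8
te_C = (6 + 4·8 + 10)/6 = 48/6 = 8
te_D = (5 + 4·8 + 17)/6 = 54/6 = 9
te_E = (4 + 4·5 + 12)/6 = 36/6 = 6
te_F = (8 + 4·13 + 18)/6 = 78/6 = 13
te_G = (8 + 4·11 + 20)/6 = 72/6 = 12
te_H = (8 + 4·10 + 18)/6 = 66/6 = 11
te_I = (1 + 4·2 + 3)/6 = 12/6 = 2

Forward pass:
ES_A = 0; EF_A = 3
ES_B = 0; EF_B = 8
ES_C = 3; EF_C = 3+8 = 11
ES_D = max(EF_A=3, EF_B=8) = 8; EF_D = 8+9 = 17
ES_E = max(EF_A=3, EF_B=8) = 8; EF_E = 8+6 = 14
ES_F = 3; EF_F = 3+13 = 16
ES_G = 3; EF_G = 3+12 = 15
ES_H = 15; EF_H = 15+11 = 26
ES_I = max(EF_B=8, EF_C=11, EF_D=17, EF_E=14, EF_F=16, EF_H=26) = 26; EF_I = 26+2 = 28
Expected project duration μ = 28 days. Critical path: A → G → H → I.

28 days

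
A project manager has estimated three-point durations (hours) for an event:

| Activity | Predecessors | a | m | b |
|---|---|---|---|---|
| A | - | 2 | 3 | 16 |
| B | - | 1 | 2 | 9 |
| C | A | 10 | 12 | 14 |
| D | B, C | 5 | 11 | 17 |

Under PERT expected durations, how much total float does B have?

te_A = (2 + 4·3 + 16)/6 = 30/6 = 5
te_B = (1 + 4·2 + 9)/6 = 18/6 = 3
te_C = (10 + 4·12 + 14)/6 = 72/6 = 12
te_D = (5 + 4·11 + 17)/6 = 66/6 = 11

Forward pass:
ES_A = 0; EF_A = 5
ES_B = 0; EF_B = 3
ES_C = 5; EF_C = 5+12 = 17
ES_D = max(EF_B=3, EF_C=17) = 17; EF_D = 17+11 = 28
Expected project duration μ = 28 hours. Critical path: A → C → D.

Backward pass:
LF_D = 28; LS_D = 28−11 = 17
LF_C = LS_D = 17; LS_C = 17−12 = 5
LF_B = LS_D = 17; LS_B = 17−3 = 14
LF_A = LS_C = 5; LS_A = 5−5 = 0
Slack_B = LS_B − ES_B = 14 − 0 = 14

14 hours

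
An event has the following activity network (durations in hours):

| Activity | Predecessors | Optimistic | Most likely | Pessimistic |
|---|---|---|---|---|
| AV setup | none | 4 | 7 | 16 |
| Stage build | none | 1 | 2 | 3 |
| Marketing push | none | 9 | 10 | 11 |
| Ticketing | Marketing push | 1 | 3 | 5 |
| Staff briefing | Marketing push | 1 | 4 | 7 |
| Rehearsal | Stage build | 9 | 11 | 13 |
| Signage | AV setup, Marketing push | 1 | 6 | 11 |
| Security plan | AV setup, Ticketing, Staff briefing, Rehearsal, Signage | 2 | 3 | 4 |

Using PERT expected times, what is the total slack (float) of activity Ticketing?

3 hours

te_AV setup = (4 + 4·7 + 16)/6 = 48/6 = 8
te_Stage build = (1 + 4·2 + 3)/6 = 12/6 = 2
te_Marketing push = (9 + 4·10 + 11)/6 = 60/6 = 10
te_Ticketing = (1 + 4·3 + 5)/6 = 18/6 = 3
te_Staff briefing = (1 + 4·4 + 7)/6 = 24/6 = 4
te_Rehearsal = (9 + 4·11 + 13)/6 = 66/6 = 11
te_Signage = (1 + 4·6 + 11)/6 = 36/6 = 6
te_Security plan = (2 + 4·3 + 4)/6 = 18/6 = 3

Forward pass:
ES_AV setup = 0; EF_AV setup = 8
ES_Stage build = 0; EF_Stage build = 2
ES_Marketing push = 0; EF_Marketing push = 10
ES_Ticketing = 10; EF_Ticketing = 10+3 = 13
ES_Staff briefing = 10; EF_Staff briefing = 10+4 = 14
ES_Rehearsal = 2; EF_Rehearsal = 2+11 = 13
ES_Signage = max(EF_AV setup=8, EF_Marketing push=10) = 10; EF_Signage = 10+6 = 16
ES_Security plan = max(EF_AV setup=8, EF_Ticketing=13, EF_Staff briefing=14, EF_Rehearsal=13, EF_Signage=16) = 16; EF_Security plan = 16+3 = 19
Expected project duration μ = 19 hours. Critical path: Marketing push → Signage → Security plan.

Backward pass:
LF_Security plan = 19; LS_Security plan = 19−3 = 16
LF_Signage = LS_Security plan = 16; LS_Signage = 16−6 = 10
LF_Rehearsal = LS_Security plan = 16; LS_Rehearsal = 16−11 = 5
LF_Staff briefing = LS_Security plan = 16; LS_Staff briefing = 16−4 = 12
LF_Ticketing = LS_Security plan = 16; LS_Ticketing = 16−3 = 13
LF_Marketing push = min(LS_Ticketing=13, LS_Staff briefing=12, LS_Signage=10) = 10; LS_Marketing push = 10−10 = 0
LF_Stage build = LS_Rehearsal = 5; LS_Stage build = 5−2 = 3
LF_AV setup = min(LS_Signage=10, LS_Security plan=16) = 10; LS_AV setup = 10−8 = 2
Slack_Ticketing = LS_Ticketing − ES_Ticketing = 13 − 10 = 3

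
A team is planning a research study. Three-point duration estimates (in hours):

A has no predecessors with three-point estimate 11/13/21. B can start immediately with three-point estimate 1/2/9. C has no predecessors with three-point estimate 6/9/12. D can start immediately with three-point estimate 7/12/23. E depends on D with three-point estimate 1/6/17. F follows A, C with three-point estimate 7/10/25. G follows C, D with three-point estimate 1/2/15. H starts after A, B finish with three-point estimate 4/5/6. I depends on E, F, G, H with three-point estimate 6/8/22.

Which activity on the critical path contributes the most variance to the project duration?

F

te_A = (11 + 4·13 + 21)/6 = 84/6 = 14; σ²_A = ((21−11)/6)² = 2.778
te_B = (1 + 4·2 + 9)/6 = 18/6 = 3; σ²_B = ((9−1)/6)² = 1.778
te_C = (6 + 4·9 + 12)/6 = 54/6 = 9; σ²_C = ((12−6)/6)² = 1.000
te_D = (7 + 4·12 + 23)/6 = 78/6 = 13; σ²_D = ((23−7)/6)² = 7.111
te_E = (1 + 4·6 + 17)/6 = 42/6 = 7; σ²_E = ((17−1)/6)² = 7.111
te_F = (7 + 4·10 + 25)/6 = 72/6 = 12; σ²_F = ((25−7)/6)² = 9.000
te_G = (1 + 4·2 + 15)/6 = 24/6 = 4; σ²_G = ((15−1)/6)² = 5.444
te_H = (4 + 4·5 + 6)/6 = 30/6 = 5; σ²_H = ((6−4)/6)² = 0.111
te_I = (6 + 4·8 + 22)/6 = 60/6 = 10; σ²_I = ((22−6)/6)² = 7.111

Forward pass:
ES_A = 0; EF_A = 14
ES_B = 0; EF_B = 3
ES_C = 0; EF_C = 9
ES_D = 0; EF_D = 13
ES_E = 13; EF_E = 13+7 = 20
ES_F = max(EF_A=14, EF_C=9) = 14; EF_F = 14+12 = 26
ES_G = max(EF_C=9, EF_D=13) = 13; EF_G = 13+4 = 17
ES_H = max(EF_A=14, EF_B=3) = 14; EF_H = 14+5 = 19
ES_I = max(EF_E=20, EF_F=26, EF_G=17, EF_H=19) = 26; EF_I = 26+10 = 36
Expected project duration μ = 36 hours. Critical path: A → F → I.

Variances on critical path: σ²_A=2.778, σ²_F=9.000, σ²_I=7.111.
Largest is σ²_F = 9.000.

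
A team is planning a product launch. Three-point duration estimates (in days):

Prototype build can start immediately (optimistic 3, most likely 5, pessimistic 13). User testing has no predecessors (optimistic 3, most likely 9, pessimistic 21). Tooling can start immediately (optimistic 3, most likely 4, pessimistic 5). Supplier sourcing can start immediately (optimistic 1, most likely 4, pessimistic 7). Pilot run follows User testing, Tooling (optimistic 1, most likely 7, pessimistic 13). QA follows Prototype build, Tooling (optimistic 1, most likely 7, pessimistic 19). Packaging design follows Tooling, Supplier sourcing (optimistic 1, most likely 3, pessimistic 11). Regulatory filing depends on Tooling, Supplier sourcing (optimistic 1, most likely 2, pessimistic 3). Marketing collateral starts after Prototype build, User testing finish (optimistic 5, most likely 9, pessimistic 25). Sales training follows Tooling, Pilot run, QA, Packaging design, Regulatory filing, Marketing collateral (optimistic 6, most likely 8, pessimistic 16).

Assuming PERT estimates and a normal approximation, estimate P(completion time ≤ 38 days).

0.953

te_Prototype build = (3 + 4·5 + 13)/6 = 36/6 = 6; σ²_Prototype build = ((13−3)/6)² = 2.778
te_User testing = (3 + 4·9 + 21)/6 = 60/6 = 10; σ²_User testing = ((21−3)/6)² = 9.000
te_Tooling = (3 + 4·4 + 5)/6 = 24/6 = 4; σ²_Tooling = ((5−3)/6)² = 0.111
te_Supplier sourcing = (1 + 4·4 + 7)/6 = 24/6 = 4; σ²_Supplier sourcing = ((7−1)/6)² = 1.000
te_Pilot run = (1 + 4·7 + 13)/6 = 42/6 = 7; σ²_Pilot run = ((13−1)/6)² = 4.000
te_QA = (1 + 4·7 + 19)/6 = 48/6 = 8; σ²_QA = ((19−1)/6)² = 9.000
te_Packaging design = (1 + 4·3 + 11)/6 = 24/6 = 4; σ²_Packaging design = ((11−1)/6)² = 2.778
te_Regulatory filing = (1 + 4·2 + 3)/6 = 12/6 = 2; σ²_Regulatory filing = ((3−1)/6)² = 0.111
te_Marketing collateral = (5 + 4·9 + 25)/6 = 66/6 = 11; σ²_Marketing collateral = ((25−5)/6)² = 11.111
te_Sales training = (6 + 4·8 + 16)/6 = 54/6 = 9; σ²_Sales training = ((16−6)/6)² = 2.778

Forward pass:
ES_Prototype build = 0; EF_Prototype build = 6
ES_User testing = 0; EF_User testing = 10
ES_Tooling = 0; EF_Tooling = 4
ES_Supplier sourcing = 0; EF_Supplier sourcing = 4
ES_Pilot run = max(EF_User testing=10, EF_Tooling=4) = 10; EF_Pilot run = 10+7 = 17
ES_QA = max(EF_Prototype build=6, EF_Tooling=4) = 6; EF_QA = 6+8 = 14
ES_Packaging design = max(EF_Tooling=4, EF_Supplier sourcing=4) = 4; EF_Packaging design = 4+4 = 8
ES_Regulatory filing = max(EF_Tooling=4, EF_Supplier sourcing=4) = 4; EF_Regulatory filing = 4+2 = 6
ES_Marketing collateral = max(EF_Prototype build=6, EF_User testing=10) = 10; EF_Marketing collateral = 10+11 = 21
ES_Sales training = max(EF_Tooling=4, EF_Pilot run=17, EF_QA=14, EF_Packaging design=8, EF_Regulatory filing=6, EF_Marketing collateral=21) = 21; EF_Sales training = 21+9 = 30
Expected project duration μ = 30 days. Critical path: User testing → Marketing collateral → Sales training.

Variance along critical path = 9.000 + 11.111 + 2.778 = 22.889; σ = √22.889 = 4.784 days.
Z = (38 − 30) / 4.784 = 1.672
P(T ≤ 38) = Φ(1.672) ≈ 0.953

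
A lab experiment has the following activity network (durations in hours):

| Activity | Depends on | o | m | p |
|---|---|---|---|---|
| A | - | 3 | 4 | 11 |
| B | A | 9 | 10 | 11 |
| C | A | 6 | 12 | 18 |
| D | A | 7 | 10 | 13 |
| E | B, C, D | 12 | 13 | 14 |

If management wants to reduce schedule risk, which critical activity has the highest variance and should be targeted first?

te_A = (3 + 4·4 + 11)/6 = 30/6 = 5; σ²_A = ((11−3)/6)² = 1.778
te_B = (9 + 4·10 + 11)/6 = 60/6 = 10; σ²_B = ((11−9)/6)² = 0.111
te_C = (6 + 4·12 + 18)/6 = 72/6 = 12; σ²_C = ((18−6)/6)² = 4.000
te_D = (7 + 4·10 + 13)/6 = 60/6 = 10; σ²_D = ((13−7)/6)² = 1.000
te_E = (12 + 4·13 + 14)/6 = 78/6 = 13; σ²_E = ((14−12)/6)² = 0.111

Forward pass:
ES_A = 0; EF_A = 5
ES_B = 5; EF_B = 5+10 = 15
ES_C = 5; EF_C = 5+12 = 17
ES_D = 5; EF_D = 5+10 = 15
ES_E = max(EF_B=15, EF_C=17, EF_D=15) = 17; EF_E = 17+13 = 30
Expected project duration μ = 30 hours. Critical path: A → C → E.

Variances on critical path: σ²_A=1.778, σ²_C=4.000, σ²_E=0.111.
Largest is σ²_C = 4.000.

C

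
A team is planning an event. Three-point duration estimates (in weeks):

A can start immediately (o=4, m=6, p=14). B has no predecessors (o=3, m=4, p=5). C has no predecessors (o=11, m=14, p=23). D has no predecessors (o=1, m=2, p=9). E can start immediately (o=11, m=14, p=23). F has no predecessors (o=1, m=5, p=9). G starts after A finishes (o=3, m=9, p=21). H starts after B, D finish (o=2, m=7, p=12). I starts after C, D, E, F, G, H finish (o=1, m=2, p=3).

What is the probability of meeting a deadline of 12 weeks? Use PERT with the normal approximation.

0.021

te_A = (4 + 4·6 + 14)/6 = 42/6 = 7; σ²_A = ((14−4)/6)² = 2.778
te_B = (3 + 4·4 + 5)/6 = 24/6 = 4; σ²_B = ((5−3)/6)² = 0.111
te_C = (11 + 4·14 + 23)/6 = 90/6 = 15; σ²_C = ((23−11)/6)² = 4.000
te_D = (1 + 4·2 + 9)/6 = 18/6 = 3; σ²_D = ((9−1)/6)² = 1.778
te_E = (11 + 4·14 + 23)/6 = 90/6 = 15; σ²_E = ((23−11)/6)² = 4.000
te_F = (1 + 4·5 + 9)/6 = 30/6 = 5; σ²_F = ((9−1)/6)² = 1.778
te_G = (3 + 4·9 + 21)/6 = 60/6 = 10; σ²_G = ((21−3)/6)² = 9.000
te_H = (2 + 4·7 + 12)/6 = 42/6 = 7; σ²_H = ((12−2)/6)² = 2.778
te_I = (1 + 4·2 + 3)/6 = 12/6 = 2; σ²_I = ((3−1)/6)² = 0.111

Forward pass:
ES_A = 0; EF_A = 7
ES_B = 0; EF_B = 4
ES_C = 0; EF_C = 15
ES_D = 0; EF_D = 3
ES_E = 0; EF_E = 15
ES_F = 0; EF_F = 5
ES_G = 7; EF_G = 7+10 = 17
ES_H = max(EF_B=4, EF_D=3) = 4; EF_H = 4+7 = 11
ES_I = max(EF_C=15, EF_D=3, EF_E=15, EF_F=5, EF_G=17, EF_H=11) = 17; EF_I = 17+2 = 19
Expected project duration μ = 19 weeks. Critical path: A → G → I.

Variance along critical path = 2.778 + 9.000 + 0.111 = 11.889; σ = √11.889 = 3.448 weeks.
Z = (12 − 19) / 3.448 = -2.030
P(T ≤ 12) = Φ(-2.030) ≈ 0.021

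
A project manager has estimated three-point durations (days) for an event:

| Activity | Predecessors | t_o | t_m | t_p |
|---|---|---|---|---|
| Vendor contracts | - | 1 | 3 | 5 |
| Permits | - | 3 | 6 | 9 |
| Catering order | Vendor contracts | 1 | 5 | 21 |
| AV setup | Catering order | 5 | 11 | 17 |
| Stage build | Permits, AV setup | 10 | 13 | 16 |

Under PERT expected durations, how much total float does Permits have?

te_Vendor contracts = (1 + 4·3 + 5)/6 = 18/6 = 3
te_Permits = (3 + 4·6 + 9)/6 = 36/6 = 6
te_Catering order = (1 + 4·5 + 21)/6 = 42/6 = 7
te_AV setup = (5 + 4·11 + 17)/6 = 66/6 = 11
te_Stage build = (10 + 4·13 + 16)/6 = 78/6 = 13

Forward pass:
ES_Vendor contracts = 0; EF_Vendor contracts = 3
ES_Permits = 0; EF_Permits = 6
ES_Catering order = 3; EF_Catering order = 3+7 = 10
ES_AV setup = 10; EF_AV setup = 10+11 = 21
ES_Stage build = max(EF_Permits=6, EF_AV setup=21) = 21; EF_Stage build = 21+13 = 34
Expected project duration μ = 34 days. Critical path: Vendor contracts → Catering order → AV setup → Stage build.

Backward pass:
LF_Stage build = 34; LS_Stage build = 34−13 = 21
LF_AV setup = LS_Stage build = 21; LS_AV setup = 21−11 = 10
LF_Catering order = LS_AV setup = 10; LS_Catering order = 10−7 = 3
LF_Permits = LS_Stage build = 21; LS_Permits = 21−6 = 15
LF_Vendor contracts = LS_Catering order = 3; LS_Vendor contracts = 3−3 = 0
Slack_Permits = LS_Permits − ES_Permits = 15 − 0 = 15

15 days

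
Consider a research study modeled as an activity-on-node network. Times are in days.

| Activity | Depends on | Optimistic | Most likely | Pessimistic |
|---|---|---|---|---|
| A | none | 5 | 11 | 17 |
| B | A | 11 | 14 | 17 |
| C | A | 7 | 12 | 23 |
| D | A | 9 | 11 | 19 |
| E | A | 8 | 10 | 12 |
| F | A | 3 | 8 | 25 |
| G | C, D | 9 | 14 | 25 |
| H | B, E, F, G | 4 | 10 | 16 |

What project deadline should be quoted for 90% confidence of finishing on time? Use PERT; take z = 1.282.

te_A = (5 + 4·11 + 17)/6 = 66/6 = 11; σ²_A = ((17−5)/6)² = 4.000
te_B = (11 + 4·14 + 17)/6 = 84/6 = 14; σ²_B = ((17−11)/6)² = 1.000
te_C = (7 + 4·12 + 23)/6 = 78/6 = 13; σ²_C = ((23−7)/6)² = 7.111
te_D = (9 + 4·11 + 19)/6 = 72/6 = 12; σ²_D = ((19−9)/6)² = 2.778
te_E = (8 + 4·10 + 12)/6 = 60/6 = 10; σ²_E = ((12−8)/6)² = 0.444
te_F = (3 + 4·8 + 25)/6 = 60/6 = 10; σ²_F = ((25−3)/6)² = 13.444
te_G = (9 + 4·14 + 25)/6 = 90/6 = 15; σ²_G = ((25−9)/6)² = 7.111
te_H = (4 + 4·10 + 16)/6 = 60/6 = 10; σ²_H = ((16−4)/6)² = 4.000

Forward pass:
ES_A = 0; EF_A = 11
ES_B = 11; EF_B = 11+14 = 25
ES_C = 11; EF_C = 11+13 = 24
ES_D = 11; EF_D = 11+12 = 23
ES_E = 11; EF_E = 11+10 = 21
ES_F = 11; EF_F = 11+10 = 21
ES_G = max(EF_C=24, EF_D=23) = 24; EF_G = 24+15 = 39
ES_H = max(EF_B=25, EF_E=21, EF_F=21, EF_G=39) = 39; EF_H = 39+10 = 49
Expected project duration μ = 49 days. Critical path: A → C → G → H.

Variance along critical path = 4.000 + 7.111 + 7.111 + 4.000 = 22.222; σ = 4.714 days.
D = μ + z·σ = 49 + 1.282·4.714 = 55.0 days

55.0 days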